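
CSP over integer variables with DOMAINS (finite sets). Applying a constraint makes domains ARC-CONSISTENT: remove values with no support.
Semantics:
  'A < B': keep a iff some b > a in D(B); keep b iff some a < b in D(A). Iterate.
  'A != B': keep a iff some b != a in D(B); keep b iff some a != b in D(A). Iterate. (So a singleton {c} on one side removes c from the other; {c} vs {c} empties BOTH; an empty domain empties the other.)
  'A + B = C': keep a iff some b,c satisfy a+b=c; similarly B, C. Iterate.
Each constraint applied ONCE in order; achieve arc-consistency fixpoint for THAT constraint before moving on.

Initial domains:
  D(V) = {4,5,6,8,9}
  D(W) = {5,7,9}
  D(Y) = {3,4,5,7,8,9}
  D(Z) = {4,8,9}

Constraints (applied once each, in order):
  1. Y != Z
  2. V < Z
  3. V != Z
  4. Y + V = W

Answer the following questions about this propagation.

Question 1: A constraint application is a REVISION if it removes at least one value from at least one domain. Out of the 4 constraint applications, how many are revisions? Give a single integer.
Constraint 1 (Y != Z) on D(Y)={3,4,5,7,8,9} D(Z)={4,8,9}: no change => not a revision
Constraint 2 (V < Z) on D(V)={4,5,6,8,9} D(Z)={4,8,9}: V {4,5,6,8,9}->{4,5,6,8}; Z {4,8,9}->{8,9} => REVISION
Constraint 3 (V != Z) on D(V)={4,5,6,8} D(Z)={8,9}: no change => not a revision
Constraint 4 (Y + V = W) on D(Y)={3,4,5,7,8,9} D(V)={4,5,6,8} D(W)={5,7,9}: Y {3,4,5,7,8,9}->{3,4,5}; V {4,5,6,8}->{4,5,6}; W {5,7,9}->{7,9} => REVISION
Total revisions = 2

Answer: 2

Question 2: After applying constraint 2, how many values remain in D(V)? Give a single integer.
Constraint 1 (Y != Z) on D(Y)={3,4,5,7,8,9} D(Z)={4,8,9}: no change
Constraint 2 (V < Z) on D(V)={4,5,6,8,9} D(Z)={4,8,9}: V {4,5,6,8,9}->{4,5,6,8}; Z {4,8,9}->{8,9}
So after constraint 2: D(V)={4,5,6,8}, size = 4

Answer: 4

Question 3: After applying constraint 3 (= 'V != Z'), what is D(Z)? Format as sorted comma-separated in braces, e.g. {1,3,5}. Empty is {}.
Constraint 1 (Y != Z) on D(Y)={3,4,5,7,8,9} D(Z)={4,8,9}: no change
Constraint 2 (V < Z) on D(V)={4,5,6,8,9} D(Z)={4,8,9}: V {4,5,6,8,9}->{4,5,6,8}; Z {4,8,9}->{8,9}
Constraint 3 (V != Z) on D(V)={4,5,6,8} D(Z)={8,9}: no change
So after constraint 3: D(Z) = {8,9}

Answer: {8,9}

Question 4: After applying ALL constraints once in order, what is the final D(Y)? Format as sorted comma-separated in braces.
Constraint 1 (Y != Z) on D(Y)={3,4,5,7,8,9} D(Z)={4,8,9}: no change
Constraint 2 (V < Z) on D(V)={4,5,6,8,9} D(Z)={4,8,9}: V {4,5,6,8,9}->{4,5,6,8}; Z {4,8,9}->{8,9}
Constraint 3 (V != Z) on D(V)={4,5,6,8} D(Z)={8,9}: no change
Constraint 4 (Y + V = W) on D(Y)={3,4,5,7,8,9} D(V)={4,5,6,8} D(W)={5,7,9}: Y {3,4,5,7,8,9}->{3,4,5}; V {4,5,6,8}->{4,5,6}; W {5,7,9}->{7,9}
So after all 4 constraints: D(Y) = {3,4,5}

Answer: {3,4,5}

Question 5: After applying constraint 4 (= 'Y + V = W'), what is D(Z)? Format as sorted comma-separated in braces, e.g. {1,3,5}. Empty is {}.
Constraint 1 (Y != Z) on D(Y)={3,4,5,7,8,9} D(Z)={4,8,9}: no change
Constraint 2 (V < Z) on D(V)={4,5,6,8,9} D(Z)={4,8,9}: V {4,5,6,8,9}->{4,5,6,8}; Z {4,8,9}->{8,9}
Constraint 3 (V != Z) on D(V)={4,5,6,8} D(Z)={8,9}: no change
Constraint 4 (Y + V = W) on D(Y)={3,4,5,7,8,9} D(V)={4,5,6,8} D(W)={5,7,9}: Y {3,4,5,7,8,9}->{3,4,5}; V {4,5,6,8}->{4,5,6}; W {5,7,9}->{7,9}
So after constraint 4: D(Z) = {8,9}

Answer: {8,9}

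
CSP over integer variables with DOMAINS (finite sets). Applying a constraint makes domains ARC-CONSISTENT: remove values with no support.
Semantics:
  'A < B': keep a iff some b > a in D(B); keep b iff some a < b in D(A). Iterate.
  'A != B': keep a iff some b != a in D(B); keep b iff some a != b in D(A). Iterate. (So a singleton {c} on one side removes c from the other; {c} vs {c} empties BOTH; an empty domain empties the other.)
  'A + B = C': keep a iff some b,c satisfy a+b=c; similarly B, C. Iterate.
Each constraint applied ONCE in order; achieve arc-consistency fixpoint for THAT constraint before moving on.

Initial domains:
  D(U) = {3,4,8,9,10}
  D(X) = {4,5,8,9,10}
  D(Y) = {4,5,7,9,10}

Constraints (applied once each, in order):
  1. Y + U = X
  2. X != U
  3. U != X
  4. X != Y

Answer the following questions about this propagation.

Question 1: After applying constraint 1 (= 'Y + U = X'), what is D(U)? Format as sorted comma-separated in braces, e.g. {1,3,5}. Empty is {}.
Constraint 1 (Y + U = X) on D(Y)={4,5,7,9,10} D(U)={3,4,8,9,10} D(X)={4,5,8,9,10}: Y {4,5,7,9,10}->{4,5,7}; U {3,4,8,9,10}->{3,4}; X {4,5,8,9,10}->{8,9,10}
So after constraint 1: D(U) = {3,4}

Answer: {3,4}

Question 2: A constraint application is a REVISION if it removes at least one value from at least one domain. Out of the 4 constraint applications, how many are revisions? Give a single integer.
Answer: 1

Derivation:
Constraint 1 (Y + U = X) on D(Y)={4,5,7,9,10} D(U)={3,4,8,9,10} D(X)={4,5,8,9,10}: Y {4,5,7,9,10}->{4,5,7}; U {3,4,8,9,10}->{3,4}; X {4,5,8,9,10}->{8,9,10} => REVISION
Constraint 2 (X != U) on D(X)={8,9,10} D(U)={3,4}: no change => not a revision
Constraint 3 (U != X) on D(U)={3,4} D(X)={8,9,10}: no change => not a revision
Constraint 4 (X != Y) on D(X)={8,9,10} D(Y)={4,5,7}: no change => not a revision
Total revisions = 1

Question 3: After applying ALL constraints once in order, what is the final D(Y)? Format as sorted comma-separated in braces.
Constraint 1 (Y + U = X) on D(Y)={4,5,7,9,10} D(U)={3,4,8,9,10} D(X)={4,5,8,9,10}: Y {4,5,7,9,10}->{4,5,7}; U {3,4,8,9,10}->{3,4}; X {4,5,8,9,10}->{8,9,10}
Constraint 2 (X != U) on D(X)={8,9,10} D(U)={3,4}: no change
Constraint 3 (U != X) on D(U)={3,4} D(X)={8,9,10}: no change
Constraint 4 (X != Y) on D(X)={8,9,10} D(Y)={4,5,7}: no change
So after all 4 constraints: D(Y) = {4,5,7}

Answer: {4,5,7}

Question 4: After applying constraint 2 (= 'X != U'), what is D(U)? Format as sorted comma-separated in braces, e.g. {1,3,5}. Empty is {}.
Answer: {3,4}

Derivation:
Constraint 1 (Y + U = X) on D(Y)={4,5,7,9,10} D(U)={3,4,8,9,10} D(X)={4,5,8,9,10}: Y {4,5,7,9,10}->{4,5,7}; U {3,4,8,9,10}->{3,4}; X {4,5,8,9,10}->{8,9,10}
Constraint 2 (X != U) on D(X)={8,9,10} D(U)={3,4}: no change
So after constraint 2: D(U) = {3,4}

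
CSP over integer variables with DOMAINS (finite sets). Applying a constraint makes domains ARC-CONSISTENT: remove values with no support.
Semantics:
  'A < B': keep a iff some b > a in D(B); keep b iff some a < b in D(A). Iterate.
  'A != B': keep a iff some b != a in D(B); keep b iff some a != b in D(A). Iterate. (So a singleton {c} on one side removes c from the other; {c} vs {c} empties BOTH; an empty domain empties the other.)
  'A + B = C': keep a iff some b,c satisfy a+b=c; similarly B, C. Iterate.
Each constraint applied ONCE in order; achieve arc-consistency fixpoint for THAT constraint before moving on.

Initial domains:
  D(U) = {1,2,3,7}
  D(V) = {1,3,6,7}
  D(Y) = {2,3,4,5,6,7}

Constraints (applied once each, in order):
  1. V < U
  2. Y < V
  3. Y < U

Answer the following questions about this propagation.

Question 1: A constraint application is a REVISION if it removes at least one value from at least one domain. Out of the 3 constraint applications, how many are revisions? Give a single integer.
Answer: 3

Derivation:
Constraint 1 (V < U) on D(V)={1,3,6,7} D(U)={1,2,3,7}: V {1,3,6,7}->{1,3,6}; U {1,2,3,7}->{2,3,7} => REVISION
Constraint 2 (Y < V) on D(Y)={2,3,4,5,6,7} D(V)={1,3,6}: Y {2,3,4,5,6,7}->{2,3,4,5}; V {1,3,6}->{3,6} => REVISION
Constraint 3 (Y < U) on D(Y)={2,3,4,5} D(U)={2,3,7}: U {2,3,7}->{3,7} => REVISION
Total revisions = 3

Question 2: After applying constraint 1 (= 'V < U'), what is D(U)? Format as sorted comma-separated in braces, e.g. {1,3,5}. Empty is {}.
Answer: {2,3,7}

Derivation:
Constraint 1 (V < U) on D(V)={1,3,6,7} D(U)={1,2,3,7}: V {1,3,6,7}->{1,3,6}; U {1,2,3,7}->{2,3,7}
So after constraint 1: D(U) = {2,3,7}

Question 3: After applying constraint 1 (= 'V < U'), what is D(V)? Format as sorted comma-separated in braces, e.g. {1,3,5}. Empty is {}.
Constraint 1 (V < U) on D(V)={1,3,6,7} D(U)={1,2,3,7}: V {1,3,6,7}->{1,3,6}; U {1,2,3,7}->{2,3,7}
So after constraint 1: D(V) = {1,3,6}

Answer: {1,3,6}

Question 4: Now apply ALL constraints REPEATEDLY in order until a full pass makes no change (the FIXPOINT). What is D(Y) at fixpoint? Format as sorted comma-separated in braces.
Answer: {2,3,4,5}

Derivation:
pass 0 (initial): D(Y)={2,3,4,5,6,7}
pass 1: U {1,2,3,7}->{3,7}; V {1,3,6,7}->{3,6}; Y {2,3,4,5,6,7}->{2,3,4,5}
pass 2: U {3,7}->{7}
pass 3: no change
Fixpoint after 3 passes: D(Y) = {2,3,4,5}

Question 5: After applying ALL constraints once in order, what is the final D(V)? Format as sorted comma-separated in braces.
Answer: {3,6}

Derivation:
Constraint 1 (V < U) on D(V)={1,3,6,7} D(U)={1,2,3,7}: V {1,3,6,7}->{1,3,6}; U {1,2,3,7}->{2,3,7}
Constraint 2 (Y < V) on D(Y)={2,3,4,5,6,7} D(V)={1,3,6}: Y {2,3,4,5,6,7}->{2,3,4,5}; V {1,3,6}->{3,6}
Constraint 3 (Y < U) on D(Y)={2,3,4,5} D(U)={2,3,7}: U {2,3,7}->{3,7}
So after all 3 constraints: D(V) = {3,6}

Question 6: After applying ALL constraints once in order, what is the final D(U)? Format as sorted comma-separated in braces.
Answer: {3,7}

Derivation:
Constraint 1 (V < U) on D(V)={1,3,6,7} D(U)={1,2,3,7}: V {1,3,6,7}->{1,3,6}; U {1,2,3,7}->{2,3,7}
Constraint 2 (Y < V) on D(Y)={2,3,4,5,6,7} D(V)={1,3,6}: Y {2,3,4,5,6,7}->{2,3,4,5}; V {1,3,6}->{3,6}
Constraint 3 (Y < U) on D(Y)={2,3,4,5} D(U)={2,3,7}: U {2,3,7}->{3,7}
So after all 3 constraints: D(U) = {3,7}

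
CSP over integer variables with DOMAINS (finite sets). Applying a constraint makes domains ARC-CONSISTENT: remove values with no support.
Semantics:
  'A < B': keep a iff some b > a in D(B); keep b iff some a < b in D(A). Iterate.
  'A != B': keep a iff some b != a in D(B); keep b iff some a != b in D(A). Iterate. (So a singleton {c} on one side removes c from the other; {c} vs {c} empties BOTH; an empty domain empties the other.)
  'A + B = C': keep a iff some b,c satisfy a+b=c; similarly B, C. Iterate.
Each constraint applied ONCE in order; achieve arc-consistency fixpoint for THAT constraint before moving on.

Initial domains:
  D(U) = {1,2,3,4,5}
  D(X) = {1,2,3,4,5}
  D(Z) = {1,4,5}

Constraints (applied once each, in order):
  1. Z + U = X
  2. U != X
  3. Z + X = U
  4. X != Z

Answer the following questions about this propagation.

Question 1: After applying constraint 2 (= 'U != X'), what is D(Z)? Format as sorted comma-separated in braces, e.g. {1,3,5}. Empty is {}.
Constraint 1 (Z + U = X) on D(Z)={1,4,5} D(U)={1,2,3,4,5} D(X)={1,2,3,4,5}: Z {1,4,5}->{1,4}; U {1,2,3,4,5}->{1,2,3,4}; X {1,2,3,4,5}->{2,3,4,5}
Constraint 2 (U != X) on D(U)={1,2,3,4} D(X)={2,3,4,5}: no change
So after constraint 2: D(Z) = {1,4}

Answer: {1,4}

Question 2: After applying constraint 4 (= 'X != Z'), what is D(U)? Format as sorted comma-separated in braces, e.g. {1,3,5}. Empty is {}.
Constraint 1 (Z + U = X) on D(Z)={1,4,5} D(U)={1,2,3,4,5} D(X)={1,2,3,4,5}: Z {1,4,5}->{1,4}; U {1,2,3,4,5}->{1,2,3,4}; X {1,2,3,4,5}->{2,3,4,5}
Constraint 2 (U != X) on D(U)={1,2,3,4} D(X)={2,3,4,5}: no change
Constraint 3 (Z + X = U) on D(Z)={1,4} D(X)={2,3,4,5} D(U)={1,2,3,4}: Z {1,4}->{1}; X {2,3,4,5}->{2,3}; U {1,2,3,4}->{3,4}
Constraint 4 (X != Z) on D(X)={2,3} D(Z)={1}: no change
So after constraint 4: D(U) = {3,4}

Answer: {3,4}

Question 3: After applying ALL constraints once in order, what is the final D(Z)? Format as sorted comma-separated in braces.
Answer: {1}

Derivation:
Constraint 1 (Z + U = X) on D(Z)={1,4,5} D(U)={1,2,3,4,5} D(X)={1,2,3,4,5}: Z {1,4,5}->{1,4}; U {1,2,3,4,5}->{1,2,3,4}; X {1,2,3,4,5}->{2,3,4,5}
Constraint 2 (U != X) on D(U)={1,2,3,4} D(X)={2,3,4,5}: no change
Constraint 3 (Z + X = U) on D(Z)={1,4} D(X)={2,3,4,5} D(U)={1,2,3,4}: Z {1,4}->{1}; X {2,3,4,5}->{2,3}; U {1,2,3,4}->{3,4}
Constraint 4 (X != Z) on D(X)={2,3} D(Z)={1}: no change
So after all 4 constraints: D(Z) = {1}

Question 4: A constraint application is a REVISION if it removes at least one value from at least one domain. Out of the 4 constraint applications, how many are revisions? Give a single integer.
Answer: 2

Derivation:
Constraint 1 (Z + U = X) on D(Z)={1,4,5} D(U)={1,2,3,4,5} D(X)={1,2,3,4,5}: Z {1,4,5}->{1,4}; U {1,2,3,4,5}->{1,2,3,4}; X {1,2,3,4,5}->{2,3,4,5} => REVISION
Constraint 2 (U != X) on D(U)={1,2,3,4} D(X)={2,3,4,5}: no change => not a revision
Constraint 3 (Z + X = U) on D(Z)={1,4} D(X)={2,3,4,5} D(U)={1,2,3,4}: Z {1,4}->{1}; X {2,3,4,5}->{2,3}; U {1,2,3,4}->{3,4} => REVISION
Constraint 4 (X != Z) on D(X)={2,3} D(Z)={1}: no change => not a revision
Total revisions = 2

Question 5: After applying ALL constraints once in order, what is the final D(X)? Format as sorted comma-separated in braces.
Answer: {2,3}

Derivation:
Constraint 1 (Z + U = X) on D(Z)={1,4,5} D(U)={1,2,3,4,5} D(X)={1,2,3,4,5}: Z {1,4,5}->{1,4}; U {1,2,3,4,5}->{1,2,3,4}; X {1,2,3,4,5}->{2,3,4,5}
Constraint 2 (U != X) on D(U)={1,2,3,4} D(X)={2,3,4,5}: no change
Constraint 3 (Z + X = U) on D(Z)={1,4} D(X)={2,3,4,5} D(U)={1,2,3,4}: Z {1,4}->{1}; X {2,3,4,5}->{2,3}; U {1,2,3,4}->{3,4}
Constraint 4 (X != Z) on D(X)={2,3} D(Z)={1}: no change
So after all 4 constraints: D(X) = {2,3}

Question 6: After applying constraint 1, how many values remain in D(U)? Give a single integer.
Answer: 4

Derivation:
Constraint 1 (Z + U = X) on D(Z)={1,4,5} D(U)={1,2,3,4,5} D(X)={1,2,3,4,5}: Z {1,4,5}->{1,4}; U {1,2,3,4,5}->{1,2,3,4}; X {1,2,3,4,5}->{2,3,4,5}
So after constraint 1: D(U)={1,2,3,4}, size = 4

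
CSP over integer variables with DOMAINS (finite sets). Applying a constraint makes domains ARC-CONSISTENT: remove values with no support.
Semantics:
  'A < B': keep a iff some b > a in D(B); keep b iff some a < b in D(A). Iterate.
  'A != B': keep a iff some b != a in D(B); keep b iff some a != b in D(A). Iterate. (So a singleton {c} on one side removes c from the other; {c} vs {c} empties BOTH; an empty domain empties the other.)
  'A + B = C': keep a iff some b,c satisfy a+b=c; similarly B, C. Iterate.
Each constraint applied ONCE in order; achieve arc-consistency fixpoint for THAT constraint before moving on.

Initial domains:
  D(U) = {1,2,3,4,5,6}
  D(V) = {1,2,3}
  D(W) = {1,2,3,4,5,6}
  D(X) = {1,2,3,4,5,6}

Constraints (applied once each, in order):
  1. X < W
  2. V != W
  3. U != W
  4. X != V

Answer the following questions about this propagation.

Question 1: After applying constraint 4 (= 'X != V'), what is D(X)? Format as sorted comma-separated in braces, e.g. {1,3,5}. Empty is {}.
Constraint 1 (X < W) on D(X)={1,2,3,4,5,6} D(W)={1,2,3,4,5,6}: X {1,2,3,4,5,6}->{1,2,3,4,5}; W {1,2,3,4,5,6}->{2,3,4,5,6}
Constraint 2 (V != W) on D(V)={1,2,3} D(W)={2,3,4,5,6}: no change
Constraint 3 (U != W) on D(U)={1,2,3,4,5,6} D(W)={2,3,4,5,6}: no change
Constraint 4 (X != V) on D(X)={1,2,3,4,5} D(V)={1,2,3}: no change
So after constraint 4: D(X) = {1,2,3,4,5}

Answer: {1,2,3,4,5}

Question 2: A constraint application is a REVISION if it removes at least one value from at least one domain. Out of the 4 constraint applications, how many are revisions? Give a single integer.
Answer: 1

Derivation:
Constraint 1 (X < W) on D(X)={1,2,3,4,5,6} D(W)={1,2,3,4,5,6}: X {1,2,3,4,5,6}->{1,2,3,4,5}; W {1,2,3,4,5,6}->{2,3,4,5,6} => REVISION
Constraint 2 (V != W) on D(V)={1,2,3} D(W)={2,3,4,5,6}: no change => not a revision
Constraint 3 (U != W) on D(U)={1,2,3,4,5,6} D(W)={2,3,4,5,6}: no change => not a revision
Constraint 4 (X != V) on D(X)={1,2,3,4,5} D(V)={1,2,3}: no change => not a revision
Total revisions = 1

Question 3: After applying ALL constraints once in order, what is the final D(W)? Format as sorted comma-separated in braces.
Answer: {2,3,4,5,6}

Derivation:
Constraint 1 (X < W) on D(X)={1,2,3,4,5,6} D(W)={1,2,3,4,5,6}: X {1,2,3,4,5,6}->{1,2,3,4,5}; W {1,2,3,4,5,6}->{2,3,4,5,6}
Constraint 2 (V != W) on D(V)={1,2,3} D(W)={2,3,4,5,6}: no change
Constraint 3 (U != W) on D(U)={1,2,3,4,5,6} D(W)={2,3,4,5,6}: no change
Constraint 4 (X != V) on D(X)={1,2,3,4,5} D(V)={1,2,3}: no change
So after all 4 constraints: D(W) = {2,3,4,5,6}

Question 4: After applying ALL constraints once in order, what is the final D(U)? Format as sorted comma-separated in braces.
Answer: {1,2,3,4,5,6}

Derivation:
Constraint 1 (X < W) on D(X)={1,2,3,4,5,6} D(W)={1,2,3,4,5,6}: X {1,2,3,4,5,6}->{1,2,3,4,5}; W {1,2,3,4,5,6}->{2,3,4,5,6}
Constraint 2 (V != W) on D(V)={1,2,3} D(W)={2,3,4,5,6}: no change
Constraint 3 (U != W) on D(U)={1,2,3,4,5,6} D(W)={2,3,4,5,6}: no change
Constraint 4 (X != V) on D(X)={1,2,3,4,5} D(V)={1,2,3}: no change
So after all 4 constraints: D(U) = {1,2,3,4,5,6}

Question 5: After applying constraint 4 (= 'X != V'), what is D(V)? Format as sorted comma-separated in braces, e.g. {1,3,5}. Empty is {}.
Answer: {1,2,3}

Derivation:
Constraint 1 (X < W) on D(X)={1,2,3,4,5,6} D(W)={1,2,3,4,5,6}: X {1,2,3,4,5,6}->{1,2,3,4,5}; W {1,2,3,4,5,6}->{2,3,4,5,6}
Constraint 2 (V != W) on D(V)={1,2,3} D(W)={2,3,4,5,6}: no change
Constraint 3 (U != W) on D(U)={1,2,3,4,5,6} D(W)={2,3,4,5,6}: no change
Constraint 4 (X != V) on D(X)={1,2,3,4,5} D(V)={1,2,3}: no change
So after constraint 4: D(V) = {1,2,3}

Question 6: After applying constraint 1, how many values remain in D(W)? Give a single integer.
Answer: 5

Derivation:
Constraint 1 (X < W) on D(X)={1,2,3,4,5,6} D(W)={1,2,3,4,5,6}: X {1,2,3,4,5,6}->{1,2,3,4,5}; W {1,2,3,4,5,6}->{2,3,4,5,6}
So after constraint 1: D(W)={2,3,4,5,6}, size = 5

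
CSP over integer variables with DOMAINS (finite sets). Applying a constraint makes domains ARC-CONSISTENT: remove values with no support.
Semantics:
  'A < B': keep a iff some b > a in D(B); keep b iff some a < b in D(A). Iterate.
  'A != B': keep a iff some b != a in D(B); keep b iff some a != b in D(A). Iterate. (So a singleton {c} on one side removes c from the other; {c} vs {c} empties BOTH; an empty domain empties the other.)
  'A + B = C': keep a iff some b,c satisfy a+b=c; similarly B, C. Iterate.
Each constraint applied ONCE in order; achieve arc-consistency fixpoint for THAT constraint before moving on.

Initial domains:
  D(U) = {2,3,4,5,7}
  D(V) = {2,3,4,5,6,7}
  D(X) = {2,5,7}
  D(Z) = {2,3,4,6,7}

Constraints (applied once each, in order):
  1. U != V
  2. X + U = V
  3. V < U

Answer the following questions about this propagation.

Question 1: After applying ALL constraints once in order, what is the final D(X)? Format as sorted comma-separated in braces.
Answer: {2,5}

Derivation:
Constraint 1 (U != V) on D(U)={2,3,4,5,7} D(V)={2,3,4,5,6,7}: no change
Constraint 2 (X + U = V) on D(X)={2,5,7} D(U)={2,3,4,5,7} D(V)={2,3,4,5,6,7}: X {2,5,7}->{2,5}; U {2,3,4,5,7}->{2,3,4,5}; V {2,3,4,5,6,7}->{4,5,6,7}
Constraint 3 (V < U) on D(V)={4,5,6,7} D(U)={2,3,4,5}: V {4,5,6,7}->{4}; U {2,3,4,5}->{5}
So after all 3 constraints: D(X) = {2,5}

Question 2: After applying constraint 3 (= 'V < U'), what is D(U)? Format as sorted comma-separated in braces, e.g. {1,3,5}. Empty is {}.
Answer: {5}

Derivation:
Constraint 1 (U != V) on D(U)={2,3,4,5,7} D(V)={2,3,4,5,6,7}: no change
Constraint 2 (X + U = V) on D(X)={2,5,7} D(U)={2,3,4,5,7} D(V)={2,3,4,5,6,7}: X {2,5,7}->{2,5}; U {2,3,4,5,7}->{2,3,4,5}; V {2,3,4,5,6,7}->{4,5,6,7}
Constraint 3 (V < U) on D(V)={4,5,6,7} D(U)={2,3,4,5}: V {4,5,6,7}->{4}; U {2,3,4,5}->{5}
So after constraint 3: D(U) = {5}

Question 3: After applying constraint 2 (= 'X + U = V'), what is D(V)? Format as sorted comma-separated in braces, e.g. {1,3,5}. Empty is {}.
Answer: {4,5,6,7}

Derivation:
Constraint 1 (U != V) on D(U)={2,3,4,5,7} D(V)={2,3,4,5,6,7}: no change
Constraint 2 (X + U = V) on D(X)={2,5,7} D(U)={2,3,4,5,7} D(V)={2,3,4,5,6,7}: X {2,5,7}->{2,5}; U {2,3,4,5,7}->{2,3,4,5}; V {2,3,4,5,6,7}->{4,5,6,7}
So after constraint 2: D(V) = {4,5,6,7}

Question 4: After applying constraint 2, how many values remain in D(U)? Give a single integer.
Constraint 1 (U != V) on D(U)={2,3,4,5,7} D(V)={2,3,4,5,6,7}: no change
Constraint 2 (X + U = V) on D(X)={2,5,7} D(U)={2,3,4,5,7} D(V)={2,3,4,5,6,7}: X {2,5,7}->{2,5}; U {2,3,4,5,7}->{2,3,4,5}; V {2,3,4,5,6,7}->{4,5,6,7}
So after constraint 2: D(U)={2,3,4,5}, size = 4

Answer: 4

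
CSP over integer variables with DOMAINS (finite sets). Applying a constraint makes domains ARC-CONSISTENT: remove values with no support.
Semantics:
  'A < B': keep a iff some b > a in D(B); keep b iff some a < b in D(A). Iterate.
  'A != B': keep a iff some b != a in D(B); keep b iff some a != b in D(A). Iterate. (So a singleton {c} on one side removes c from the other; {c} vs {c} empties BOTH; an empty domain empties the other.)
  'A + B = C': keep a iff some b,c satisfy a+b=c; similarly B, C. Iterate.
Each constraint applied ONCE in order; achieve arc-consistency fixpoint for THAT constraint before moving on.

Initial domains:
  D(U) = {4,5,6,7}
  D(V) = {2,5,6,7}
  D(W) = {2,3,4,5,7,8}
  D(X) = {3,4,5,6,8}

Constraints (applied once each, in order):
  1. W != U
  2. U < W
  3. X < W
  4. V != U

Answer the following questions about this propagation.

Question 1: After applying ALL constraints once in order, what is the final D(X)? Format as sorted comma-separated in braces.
Constraint 1 (W != U) on D(W)={2,3,4,5,7,8} D(U)={4,5,6,7}: no change
Constraint 2 (U < W) on D(U)={4,5,6,7} D(W)={2,3,4,5,7,8}: W {2,3,4,5,7,8}->{5,7,8}
Constraint 3 (X < W) on D(X)={3,4,5,6,8} D(W)={5,7,8}: X {3,4,5,6,8}->{3,4,5,6}
Constraint 4 (V != U) on D(V)={2,5,6,7} D(U)={4,5,6,7}: no change
So after all 4 constraints: D(X) = {3,4,5,6}

Answer: {3,4,5,6}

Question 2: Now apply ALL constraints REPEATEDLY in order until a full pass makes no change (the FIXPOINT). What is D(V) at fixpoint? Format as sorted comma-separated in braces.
pass 0 (initial): D(V)={2,5,6,7}
pass 1: W {2,3,4,5,7,8}->{5,7,8}; X {3,4,5,6,8}->{3,4,5,6}
pass 2: no change
Fixpoint after 2 passes: D(V) = {2,5,6,7}

Answer: {2,5,6,7}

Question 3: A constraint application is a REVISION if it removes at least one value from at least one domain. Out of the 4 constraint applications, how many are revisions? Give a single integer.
Constraint 1 (W != U) on D(W)={2,3,4,5,7,8} D(U)={4,5,6,7}: no change => not a revision
Constraint 2 (U < W) on D(U)={4,5,6,7} D(W)={2,3,4,5,7,8}: W {2,3,4,5,7,8}->{5,7,8} => REVISION
Constraint 3 (X < W) on D(X)={3,4,5,6,8} D(W)={5,7,8}: X {3,4,5,6,8}->{3,4,5,6} => REVISION
Constraint 4 (V != U) on D(V)={2,5,6,7} D(U)={4,5,6,7}: no change => not a revision
Total revisions = 2

Answer: 2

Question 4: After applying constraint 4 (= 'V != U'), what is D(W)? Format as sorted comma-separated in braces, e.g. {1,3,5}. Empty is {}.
Constraint 1 (W != U) on D(W)={2,3,4,5,7,8} D(U)={4,5,6,7}: no change
Constraint 2 (U < W) on D(U)={4,5,6,7} D(W)={2,3,4,5,7,8}: W {2,3,4,5,7,8}->{5,7,8}
Constraint 3 (X < W) on D(X)={3,4,5,6,8} D(W)={5,7,8}: X {3,4,5,6,8}->{3,4,5,6}
Constraint 4 (V != U) on D(V)={2,5,6,7} D(U)={4,5,6,7}: no change
So after constraint 4: D(W) = {5,7,8}

Answer: {5,7,8}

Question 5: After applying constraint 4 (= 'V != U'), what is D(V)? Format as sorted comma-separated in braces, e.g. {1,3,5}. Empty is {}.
Constraint 1 (W != U) on D(W)={2,3,4,5,7,8} D(U)={4,5,6,7}: no change
Constraint 2 (U < W) on D(U)={4,5,6,7} D(W)={2,3,4,5,7,8}: W {2,3,4,5,7,8}->{5,7,8}
Constraint 3 (X < W) on D(X)={3,4,5,6,8} D(W)={5,7,8}: X {3,4,5,6,8}->{3,4,5,6}
Constraint 4 (V != U) on D(V)={2,5,6,7} D(U)={4,5,6,7}: no change
So after constraint 4: D(V) = {2,5,6,7}

Answer: {2,5,6,7}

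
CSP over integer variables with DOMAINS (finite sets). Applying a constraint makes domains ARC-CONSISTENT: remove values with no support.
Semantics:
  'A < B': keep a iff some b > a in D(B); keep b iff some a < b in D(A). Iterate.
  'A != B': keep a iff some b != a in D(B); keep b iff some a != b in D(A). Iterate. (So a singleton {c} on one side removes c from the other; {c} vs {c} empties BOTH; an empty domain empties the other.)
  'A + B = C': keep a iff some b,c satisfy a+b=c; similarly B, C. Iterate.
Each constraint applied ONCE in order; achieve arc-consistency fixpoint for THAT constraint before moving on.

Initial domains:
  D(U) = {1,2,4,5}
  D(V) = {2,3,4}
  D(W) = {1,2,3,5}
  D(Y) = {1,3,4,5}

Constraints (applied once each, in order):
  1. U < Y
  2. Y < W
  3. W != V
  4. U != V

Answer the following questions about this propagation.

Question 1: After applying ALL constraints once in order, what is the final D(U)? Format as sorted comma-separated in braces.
Answer: {1,2,4}

Derivation:
Constraint 1 (U < Y) on D(U)={1,2,4,5} D(Y)={1,3,4,5}: U {1,2,4,5}->{1,2,4}; Y {1,3,4,5}->{3,4,5}
Constraint 2 (Y < W) on D(Y)={3,4,5} D(W)={1,2,3,5}: Y {3,4,5}->{3,4}; W {1,2,3,5}->{5}
Constraint 3 (W != V) on D(W)={5} D(V)={2,3,4}: no change
Constraint 4 (U != V) on D(U)={1,2,4} D(V)={2,3,4}: no change
So after all 4 constraints: D(U) = {1,2,4}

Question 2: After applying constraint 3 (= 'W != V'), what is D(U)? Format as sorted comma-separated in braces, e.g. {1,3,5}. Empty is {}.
Answer: {1,2,4}

Derivation:
Constraint 1 (U < Y) on D(U)={1,2,4,5} D(Y)={1,3,4,5}: U {1,2,4,5}->{1,2,4}; Y {1,3,4,5}->{3,4,5}
Constraint 2 (Y < W) on D(Y)={3,4,5} D(W)={1,2,3,5}: Y {3,4,5}->{3,4}; W {1,2,3,5}->{5}
Constraint 3 (W != V) on D(W)={5} D(V)={2,3,4}: no change
So after constraint 3: D(U) = {1,2,4}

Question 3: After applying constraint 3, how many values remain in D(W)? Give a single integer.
Constraint 1 (U < Y) on D(U)={1,2,4,5} D(Y)={1,3,4,5}: U {1,2,4,5}->{1,2,4}; Y {1,3,4,5}->{3,4,5}
Constraint 2 (Y < W) on D(Y)={3,4,5} D(W)={1,2,3,5}: Y {3,4,5}->{3,4}; W {1,2,3,5}->{5}
Constraint 3 (W != V) on D(W)={5} D(V)={2,3,4}: no change
So after constraint 3: D(W)={5}, size = 1

Answer: 1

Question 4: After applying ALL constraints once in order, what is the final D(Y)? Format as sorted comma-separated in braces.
Answer: {3,4}

Derivation:
Constraint 1 (U < Y) on D(U)={1,2,4,5} D(Y)={1,3,4,5}: U {1,2,4,5}->{1,2,4}; Y {1,3,4,5}->{3,4,5}
Constraint 2 (Y < W) on D(Y)={3,4,5} D(W)={1,2,3,5}: Y {3,4,5}->{3,4}; W {1,2,3,5}->{5}
Constraint 3 (W != V) on D(W)={5} D(V)={2,3,4}: no change
Constraint 4 (U != V) on D(U)={1,2,4} D(V)={2,3,4}: no change
So after all 4 constraints: D(Y) = {3,4}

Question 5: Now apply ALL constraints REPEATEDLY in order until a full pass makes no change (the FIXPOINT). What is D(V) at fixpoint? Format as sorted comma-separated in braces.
Answer: {2,3,4}

Derivation:
pass 0 (initial): D(V)={2,3,4}
pass 1: U {1,2,4,5}->{1,2,4}; W {1,2,3,5}->{5}; Y {1,3,4,5}->{3,4}
pass 2: U {1,2,4}->{1,2}
pass 3: no change
Fixpoint after 3 passes: D(V) = {2,3,4}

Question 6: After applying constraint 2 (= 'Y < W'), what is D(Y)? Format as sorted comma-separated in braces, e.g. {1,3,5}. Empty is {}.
Constraint 1 (U < Y) on D(U)={1,2,4,5} D(Y)={1,3,4,5}: U {1,2,4,5}->{1,2,4}; Y {1,3,4,5}->{3,4,5}
Constraint 2 (Y < W) on D(Y)={3,4,5} D(W)={1,2,3,5}: Y {3,4,5}->{3,4}; W {1,2,3,5}->{5}
So after constraint 2: D(Y) = {3,4}

Answer: {3,4}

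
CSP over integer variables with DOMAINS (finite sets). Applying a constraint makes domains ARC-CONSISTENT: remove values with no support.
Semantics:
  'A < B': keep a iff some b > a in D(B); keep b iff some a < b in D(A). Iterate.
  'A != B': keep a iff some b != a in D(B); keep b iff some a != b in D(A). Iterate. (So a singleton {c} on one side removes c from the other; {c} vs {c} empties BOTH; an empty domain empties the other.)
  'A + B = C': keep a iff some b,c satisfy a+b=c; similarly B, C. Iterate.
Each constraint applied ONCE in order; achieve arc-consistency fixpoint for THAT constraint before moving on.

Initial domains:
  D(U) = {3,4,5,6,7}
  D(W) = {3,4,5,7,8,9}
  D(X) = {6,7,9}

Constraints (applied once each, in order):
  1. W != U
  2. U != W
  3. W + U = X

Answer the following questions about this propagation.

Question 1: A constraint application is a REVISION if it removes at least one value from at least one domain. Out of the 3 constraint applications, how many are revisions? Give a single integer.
Answer: 1

Derivation:
Constraint 1 (W != U) on D(W)={3,4,5,7,8,9} D(U)={3,4,5,6,7}: no change => not a revision
Constraint 2 (U != W) on D(U)={3,4,5,6,7} D(W)={3,4,5,7,8,9}: no change => not a revision
Constraint 3 (W + U = X) on D(W)={3,4,5,7,8,9} D(U)={3,4,5,6,7} D(X)={6,7,9}: W {3,4,5,7,8,9}->{3,4,5}; U {3,4,5,6,7}->{3,4,5,6} => REVISION
Total revisions = 1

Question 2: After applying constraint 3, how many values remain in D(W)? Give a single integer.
Constraint 1 (W != U) on D(W)={3,4,5,7,8,9} D(U)={3,4,5,6,7}: no change
Constraint 2 (U != W) on D(U)={3,4,5,6,7} D(W)={3,4,5,7,8,9}: no change
Constraint 3 (W + U = X) on D(W)={3,4,5,7,8,9} D(U)={3,4,5,6,7} D(X)={6,7,9}: W {3,4,5,7,8,9}->{3,4,5}; U {3,4,5,6,7}->{3,4,5,6}
So after constraint 3: D(W)={3,4,5}, size = 3

Answer: 3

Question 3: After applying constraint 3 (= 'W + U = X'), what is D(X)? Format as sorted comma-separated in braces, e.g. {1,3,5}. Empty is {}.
Answer: {6,7,9}

Derivation:
Constraint 1 (W != U) on D(W)={3,4,5,7,8,9} D(U)={3,4,5,6,7}: no change
Constraint 2 (U != W) on D(U)={3,4,5,6,7} D(W)={3,4,5,7,8,9}: no change
Constraint 3 (W + U = X) on D(W)={3,4,5,7,8,9} D(U)={3,4,5,6,7} D(X)={6,7,9}: W {3,4,5,7,8,9}->{3,4,5}; U {3,4,5,6,7}->{3,4,5,6}
So after constraint 3: D(X) = {6,7,9}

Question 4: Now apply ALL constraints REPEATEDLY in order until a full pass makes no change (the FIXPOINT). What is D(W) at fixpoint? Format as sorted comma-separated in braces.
Answer: {3,4,5}

Derivation:
pass 0 (initial): D(W)={3,4,5,7,8,9}
pass 1: U {3,4,5,6,7}->{3,4,5,6}; W {3,4,5,7,8,9}->{3,4,5}
pass 2: no change
Fixpoint after 2 passes: D(W) = {3,4,5}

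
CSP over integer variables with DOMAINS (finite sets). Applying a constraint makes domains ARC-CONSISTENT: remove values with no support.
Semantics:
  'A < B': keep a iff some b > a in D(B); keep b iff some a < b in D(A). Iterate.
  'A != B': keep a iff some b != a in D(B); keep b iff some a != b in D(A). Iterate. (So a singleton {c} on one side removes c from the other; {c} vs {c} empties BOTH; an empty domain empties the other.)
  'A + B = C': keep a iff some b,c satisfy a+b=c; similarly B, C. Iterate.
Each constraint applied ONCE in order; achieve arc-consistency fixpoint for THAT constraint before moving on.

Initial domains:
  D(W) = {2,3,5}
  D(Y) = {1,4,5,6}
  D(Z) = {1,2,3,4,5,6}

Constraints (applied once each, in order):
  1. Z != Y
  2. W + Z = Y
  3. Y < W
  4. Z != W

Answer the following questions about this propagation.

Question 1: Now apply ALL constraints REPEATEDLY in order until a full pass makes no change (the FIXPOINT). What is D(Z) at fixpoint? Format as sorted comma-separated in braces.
Answer: {}

Derivation:
pass 0 (initial): D(Z)={1,2,3,4,5,6}
pass 1: W {2,3,5}->{5}; Y {1,4,5,6}->{4}; Z {1,2,3,4,5,6}->{1,2,3,4}
pass 2: W {5}->{}; Y {4}->{}; Z {1,2,3,4}->{}
pass 3: no change
Fixpoint after 3 passes: D(Z) = {}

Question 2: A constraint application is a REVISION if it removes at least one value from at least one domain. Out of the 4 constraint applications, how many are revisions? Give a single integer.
Constraint 1 (Z != Y) on D(Z)={1,2,3,4,5,6} D(Y)={1,4,5,6}: no change => not a revision
Constraint 2 (W + Z = Y) on D(W)={2,3,5} D(Z)={1,2,3,4,5,6} D(Y)={1,4,5,6}: Z {1,2,3,4,5,6}->{1,2,3,4}; Y {1,4,5,6}->{4,5,6} => REVISION
Constraint 3 (Y < W) on D(Y)={4,5,6} D(W)={2,3,5}: Y {4,5,6}->{4}; W {2,3,5}->{5} => REVISION
Constraint 4 (Z != W) on D(Z)={1,2,3,4} D(W)={5}: no change => not a revision
Total revisions = 2

Answer: 2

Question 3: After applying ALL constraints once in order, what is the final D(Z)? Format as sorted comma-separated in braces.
Constraint 1 (Z != Y) on D(Z)={1,2,3,4,5,6} D(Y)={1,4,5,6}: no change
Constraint 2 (W + Z = Y) on D(W)={2,3,5} D(Z)={1,2,3,4,5,6} D(Y)={1,4,5,6}: Z {1,2,3,4,5,6}->{1,2,3,4}; Y {1,4,5,6}->{4,5,6}
Constraint 3 (Y < W) on D(Y)={4,5,6} D(W)={2,3,5}: Y {4,5,6}->{4}; W {2,3,5}->{5}
Constraint 4 (Z != W) on D(Z)={1,2,3,4} D(W)={5}: no change
So after all 4 constraints: D(Z) = {1,2,3,4}

Answer: {1,2,3,4}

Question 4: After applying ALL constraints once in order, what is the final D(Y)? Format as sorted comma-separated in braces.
Constraint 1 (Z != Y) on D(Z)={1,2,3,4,5,6} D(Y)={1,4,5,6}: no change
Constraint 2 (W + Z = Y) on D(W)={2,3,5} D(Z)={1,2,3,4,5,6} D(Y)={1,4,5,6}: Z {1,2,3,4,5,6}->{1,2,3,4}; Y {1,4,5,6}->{4,5,6}
Constraint 3 (Y < W) on D(Y)={4,5,6} D(W)={2,3,5}: Y {4,5,6}->{4}; W {2,3,5}->{5}
Constraint 4 (Z != W) on D(Z)={1,2,3,4} D(W)={5}: no change
So after all 4 constraints: D(Y) = {4}

Answer: {4}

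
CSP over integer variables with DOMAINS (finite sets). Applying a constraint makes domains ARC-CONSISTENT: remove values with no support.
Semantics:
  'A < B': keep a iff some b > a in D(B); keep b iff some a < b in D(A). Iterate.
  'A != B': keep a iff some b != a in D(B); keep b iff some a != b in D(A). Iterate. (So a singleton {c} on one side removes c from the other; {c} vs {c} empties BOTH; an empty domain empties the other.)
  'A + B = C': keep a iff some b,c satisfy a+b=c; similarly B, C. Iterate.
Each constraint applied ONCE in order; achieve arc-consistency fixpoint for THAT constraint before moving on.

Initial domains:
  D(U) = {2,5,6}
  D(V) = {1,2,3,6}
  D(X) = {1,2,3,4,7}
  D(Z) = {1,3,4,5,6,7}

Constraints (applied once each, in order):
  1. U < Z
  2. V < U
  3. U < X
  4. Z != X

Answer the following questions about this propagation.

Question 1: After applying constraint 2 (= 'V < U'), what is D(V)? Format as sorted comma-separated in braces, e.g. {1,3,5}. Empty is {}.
Constraint 1 (U < Z) on D(U)={2,5,6} D(Z)={1,3,4,5,6,7}: Z {1,3,4,5,6,7}->{3,4,5,6,7}
Constraint 2 (V < U) on D(V)={1,2,3,6} D(U)={2,5,6}: V {1,2,3,6}->{1,2,3}
So after constraint 2: D(V) = {1,2,3}

Answer: {1,2,3}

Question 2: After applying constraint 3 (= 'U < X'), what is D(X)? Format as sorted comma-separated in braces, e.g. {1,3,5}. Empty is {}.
Constraint 1 (U < Z) on D(U)={2,5,6} D(Z)={1,3,4,5,6,7}: Z {1,3,4,5,6,7}->{3,4,5,6,7}
Constraint 2 (V < U) on D(V)={1,2,3,6} D(U)={2,5,6}: V {1,2,3,6}->{1,2,3}
Constraint 3 (U < X) on D(U)={2,5,6} D(X)={1,2,3,4,7}: X {1,2,3,4,7}->{3,4,7}
So after constraint 3: D(X) = {3,4,7}

Answer: {3,4,7}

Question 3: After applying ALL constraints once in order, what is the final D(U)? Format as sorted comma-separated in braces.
Constraint 1 (U < Z) on D(U)={2,5,6} D(Z)={1,3,4,5,6,7}: Z {1,3,4,5,6,7}->{3,4,5,6,7}
Constraint 2 (V < U) on D(V)={1,2,3,6} D(U)={2,5,6}: V {1,2,3,6}->{1,2,3}
Constraint 3 (U < X) on D(U)={2,5,6} D(X)={1,2,3,4,7}: X {1,2,3,4,7}->{3,4,7}
Constraint 4 (Z != X) on D(Z)={3,4,5,6,7} D(X)={3,4,7}: no change
So after all 4 constraints: D(U) = {2,5,6}

Answer: {2,5,6}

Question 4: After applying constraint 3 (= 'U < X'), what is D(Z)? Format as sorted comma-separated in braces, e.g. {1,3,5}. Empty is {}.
Answer: {3,4,5,6,7}

Derivation:
Constraint 1 (U < Z) on D(U)={2,5,6} D(Z)={1,3,4,5,6,7}: Z {1,3,4,5,6,7}->{3,4,5,6,7}
Constraint 2 (V < U) on D(V)={1,2,3,6} D(U)={2,5,6}: V {1,2,3,6}->{1,2,3}
Constraint 3 (U < X) on D(U)={2,5,6} D(X)={1,2,3,4,7}: X {1,2,3,4,7}->{3,4,7}
So after constraint 3: D(Z) = {3,4,5,6,7}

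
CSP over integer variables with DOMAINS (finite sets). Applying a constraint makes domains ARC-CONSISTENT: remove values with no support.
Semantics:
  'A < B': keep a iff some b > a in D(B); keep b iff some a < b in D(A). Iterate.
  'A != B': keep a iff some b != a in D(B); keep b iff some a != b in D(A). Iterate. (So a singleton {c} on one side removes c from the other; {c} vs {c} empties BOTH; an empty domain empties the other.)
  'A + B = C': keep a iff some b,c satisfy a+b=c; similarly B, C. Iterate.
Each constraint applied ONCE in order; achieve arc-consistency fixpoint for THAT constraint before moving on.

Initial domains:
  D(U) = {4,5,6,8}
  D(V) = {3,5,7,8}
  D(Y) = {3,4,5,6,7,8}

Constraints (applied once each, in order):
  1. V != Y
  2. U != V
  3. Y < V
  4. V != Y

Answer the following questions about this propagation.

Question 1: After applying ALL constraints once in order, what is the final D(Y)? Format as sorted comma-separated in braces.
Answer: {3,4,5,6,7}

Derivation:
Constraint 1 (V != Y) on D(V)={3,5,7,8} D(Y)={3,4,5,6,7,8}: no change
Constraint 2 (U != V) on D(U)={4,5,6,8} D(V)={3,5,7,8}: no change
Constraint 3 (Y < V) on D(Y)={3,4,5,6,7,8} D(V)={3,5,7,8}: Y {3,4,5,6,7,8}->{3,4,5,6,7}; V {3,5,7,8}->{5,7,8}
Constraint 4 (V != Y) on D(V)={5,7,8} D(Y)={3,4,5,6,7}: no change
So after all 4 constraints: D(Y) = {3,4,5,6,7}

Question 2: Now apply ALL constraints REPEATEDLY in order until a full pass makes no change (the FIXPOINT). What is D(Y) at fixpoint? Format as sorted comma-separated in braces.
Answer: {3,4,5,6,7}

Derivation:
pass 0 (initial): D(Y)={3,4,5,6,7,8}
pass 1: V {3,5,7,8}->{5,7,8}; Y {3,4,5,6,7,8}->{3,4,5,6,7}
pass 2: no change
Fixpoint after 2 passes: D(Y) = {3,4,5,6,7}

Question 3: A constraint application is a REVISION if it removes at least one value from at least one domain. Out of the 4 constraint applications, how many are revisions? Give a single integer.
Answer: 1

Derivation:
Constraint 1 (V != Y) on D(V)={3,5,7,8} D(Y)={3,4,5,6,7,8}: no change => not a revision
Constraint 2 (U != V) on D(U)={4,5,6,8} D(V)={3,5,7,8}: no change => not a revision
Constraint 3 (Y < V) on D(Y)={3,4,5,6,7,8} D(V)={3,5,7,8}: Y {3,4,5,6,7,8}->{3,4,5,6,7}; V {3,5,7,8}->{5,7,8} => REVISION
Constraint 4 (V != Y) on D(V)={5,7,8} D(Y)={3,4,5,6,7}: no change => not a revision
Total revisions = 1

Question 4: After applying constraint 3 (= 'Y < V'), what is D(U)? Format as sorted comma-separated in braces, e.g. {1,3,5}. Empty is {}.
Constraint 1 (V != Y) on D(V)={3,5,7,8} D(Y)={3,4,5,6,7,8}: no change
Constraint 2 (U != V) on D(U)={4,5,6,8} D(V)={3,5,7,8}: no change
Constraint 3 (Y < V) on D(Y)={3,4,5,6,7,8} D(V)={3,5,7,8}: Y {3,4,5,6,7,8}->{3,4,5,6,7}; V {3,5,7,8}->{5,7,8}
So after constraint 3: D(U) = {4,5,6,8}

Answer: {4,5,6,8}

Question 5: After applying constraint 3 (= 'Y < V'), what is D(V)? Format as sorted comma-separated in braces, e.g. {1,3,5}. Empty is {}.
Answer: {5,7,8}

Derivation:
Constraint 1 (V != Y) on D(V)={3,5,7,8} D(Y)={3,4,5,6,7,8}: no change
Constraint 2 (U != V) on D(U)={4,5,6,8} D(V)={3,5,7,8}: no change
Constraint 3 (Y < V) on D(Y)={3,4,5,6,7,8} D(V)={3,5,7,8}: Y {3,4,5,6,7,8}->{3,4,5,6,7}; V {3,5,7,8}->{5,7,8}
So after constraint 3: D(V) = {5,7,8}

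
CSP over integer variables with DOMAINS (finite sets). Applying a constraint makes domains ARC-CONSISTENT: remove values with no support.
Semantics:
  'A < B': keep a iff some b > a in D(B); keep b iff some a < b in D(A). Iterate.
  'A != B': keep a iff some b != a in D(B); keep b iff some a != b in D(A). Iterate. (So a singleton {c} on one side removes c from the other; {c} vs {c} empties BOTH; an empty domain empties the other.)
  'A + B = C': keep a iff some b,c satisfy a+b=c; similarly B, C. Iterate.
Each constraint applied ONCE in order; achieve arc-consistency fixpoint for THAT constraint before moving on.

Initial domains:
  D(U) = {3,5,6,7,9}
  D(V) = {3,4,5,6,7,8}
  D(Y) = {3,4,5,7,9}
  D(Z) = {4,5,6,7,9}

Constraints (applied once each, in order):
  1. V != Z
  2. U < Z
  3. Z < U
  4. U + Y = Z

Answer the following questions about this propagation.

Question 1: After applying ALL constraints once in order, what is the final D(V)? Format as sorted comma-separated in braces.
Constraint 1 (V != Z) on D(V)={3,4,5,6,7,8} D(Z)={4,5,6,7,9}: no change
Constraint 2 (U < Z) on D(U)={3,5,6,7,9} D(Z)={4,5,6,7,9}: U {3,5,6,7,9}->{3,5,6,7}
Constraint 3 (Z < U) on D(Z)={4,5,6,7,9} D(U)={3,5,6,7}: Z {4,5,6,7,9}->{4,5,6}; U {3,5,6,7}->{5,6,7}
Constraint 4 (U + Y = Z) on D(U)={5,6,7} D(Y)={3,4,5,7,9} D(Z)={4,5,6}: U {5,6,7}->{}; Y {3,4,5,7,9}->{}; Z {4,5,6}->{}
So after all 4 constraints: D(V) = {3,4,5,6,7,8}

Answer: {3,4,5,6,7,8}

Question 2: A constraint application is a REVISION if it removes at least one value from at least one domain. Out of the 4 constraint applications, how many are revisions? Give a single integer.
Answer: 3

Derivation:
Constraint 1 (V != Z) on D(V)={3,4,5,6,7,8} D(Z)={4,5,6,7,9}: no change => not a revision
Constraint 2 (U < Z) on D(U)={3,5,6,7,9} D(Z)={4,5,6,7,9}: U {3,5,6,7,9}->{3,5,6,7} => REVISION
Constraint 3 (Z < U) on D(Z)={4,5,6,7,9} D(U)={3,5,6,7}: Z {4,5,6,7,9}->{4,5,6}; U {3,5,6,7}->{5,6,7} => REVISION
Constraint 4 (U + Y = Z) on D(U)={5,6,7} D(Y)={3,4,5,7,9} D(Z)={4,5,6}: U {5,6,7}->{}; Y {3,4,5,7,9}->{}; Z {4,5,6}->{} => REVISION
Total revisions = 3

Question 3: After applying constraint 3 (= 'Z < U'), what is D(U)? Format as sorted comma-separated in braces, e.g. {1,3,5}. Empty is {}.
Constraint 1 (V != Z) on D(V)={3,4,5,6,7,8} D(Z)={4,5,6,7,9}: no change
Constraint 2 (U < Z) on D(U)={3,5,6,7,9} D(Z)={4,5,6,7,9}: U {3,5,6,7,9}->{3,5,6,7}
Constraint 3 (Z < U) on D(Z)={4,5,6,7,9} D(U)={3,5,6,7}: Z {4,5,6,7,9}->{4,5,6}; U {3,5,6,7}->{5,6,7}
So after constraint 3: D(U) = {5,6,7}

Answer: {5,6,7}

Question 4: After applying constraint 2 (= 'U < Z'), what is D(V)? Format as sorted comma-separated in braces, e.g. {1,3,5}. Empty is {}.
Constraint 1 (V != Z) on D(V)={3,4,5,6,7,8} D(Z)={4,5,6,7,9}: no change
Constraint 2 (U < Z) on D(U)={3,5,6,7,9} D(Z)={4,5,6,7,9}: U {3,5,6,7,9}->{3,5,6,7}
So after constraint 2: D(V) = {3,4,5,6,7,8}

Answer: {3,4,5,6,7,8}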